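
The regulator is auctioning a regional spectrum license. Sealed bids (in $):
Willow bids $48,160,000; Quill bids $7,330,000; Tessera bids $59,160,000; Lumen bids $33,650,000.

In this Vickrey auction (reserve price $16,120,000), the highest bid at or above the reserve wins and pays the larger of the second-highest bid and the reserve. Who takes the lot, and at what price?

Tessera pays $48,160,000

Vickrey auction (reserve price $16,120,000): the highest bid at or above the reserve wins and pays the larger of the second-highest bid and the reserve.
Bids ranked: 59,160,000 (Tessera) > 48,160,000 (Willow) > 33,650,000 (Lumen) > 7,330,000 (Quill)
Highest eligible bid: Tessera at $59,160,000.
max(second-highest $48,160,000, reserve $16,120,000) = $48,160,000; the reserve does not bind.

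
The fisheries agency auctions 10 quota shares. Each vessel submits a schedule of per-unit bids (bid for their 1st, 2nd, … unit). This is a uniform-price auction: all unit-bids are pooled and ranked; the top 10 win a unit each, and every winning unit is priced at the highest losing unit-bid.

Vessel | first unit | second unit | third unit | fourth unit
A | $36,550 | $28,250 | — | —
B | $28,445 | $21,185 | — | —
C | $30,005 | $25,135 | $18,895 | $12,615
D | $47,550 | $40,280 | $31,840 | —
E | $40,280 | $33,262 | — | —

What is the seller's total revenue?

Merging the schedules and taking the best 10: 47,550 (D-1), 40,280 (D-2), 40,280 (E-1), 36,550 (A-1), 33,262 (E-2), 31,840 (D-3), 30,005 (C-1), 28,445 (B-1), 28,250 (A-2), 25,135 (C-2)
First bid not allocated: $21,185.
Allocation: A 2, B 1, C 2, D 3, E 2. Every unit priced at $21,185.
Revenue = 10 × 21,185 = $211,850.

Total revenue: $211,850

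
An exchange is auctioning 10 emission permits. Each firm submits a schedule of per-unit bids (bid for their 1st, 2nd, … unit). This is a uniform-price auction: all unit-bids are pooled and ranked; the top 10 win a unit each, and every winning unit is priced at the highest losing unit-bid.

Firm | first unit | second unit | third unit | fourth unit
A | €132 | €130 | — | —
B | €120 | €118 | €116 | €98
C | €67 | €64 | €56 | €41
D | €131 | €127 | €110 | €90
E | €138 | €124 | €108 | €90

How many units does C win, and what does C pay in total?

C: 0 units, pays €0

Merging the schedules and taking the best 10: 138 (E-1), 132 (A-1), 131 (D-1), 130 (A-2), 127 (D-2), 124 (E-2), 120 (B-1), 118 (B-2), 116 (B-3), 110 (D-3)
Highest rejected unit-bid = €108.
C wins 0 unit(s) at €108 each.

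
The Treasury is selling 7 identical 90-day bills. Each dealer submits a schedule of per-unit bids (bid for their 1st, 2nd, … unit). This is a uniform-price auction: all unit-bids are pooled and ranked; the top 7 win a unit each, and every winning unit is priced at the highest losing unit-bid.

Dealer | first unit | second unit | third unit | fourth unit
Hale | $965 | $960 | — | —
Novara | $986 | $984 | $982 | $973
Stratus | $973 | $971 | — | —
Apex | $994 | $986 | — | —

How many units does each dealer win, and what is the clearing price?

Apex 2, Novara 4, Stratus 1; clearing price $971

All unit-bids, highest first — top 7: 994 (Apex-1), 986 (Novara-1), 986 (Apex-2), 984 (Novara-2), 982 (Novara-3), 973 (Novara-4), 973 (Stratus-1)
The (k+1)-th unit-bid is $971.
Allocation: Apex 2, Novara 4, Stratus 1.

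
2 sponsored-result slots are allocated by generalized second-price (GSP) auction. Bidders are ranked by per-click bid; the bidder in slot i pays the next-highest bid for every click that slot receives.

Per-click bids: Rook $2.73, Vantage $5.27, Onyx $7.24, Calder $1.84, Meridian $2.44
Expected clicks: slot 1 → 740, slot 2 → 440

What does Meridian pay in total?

Meridian pays $0.00

Sorting advertisers: $7.24 (Onyx) > $5.27 (Vantage) > $2.73 (Rook) > …
Meridian ranks below slot 2 → no slot, pays nothing.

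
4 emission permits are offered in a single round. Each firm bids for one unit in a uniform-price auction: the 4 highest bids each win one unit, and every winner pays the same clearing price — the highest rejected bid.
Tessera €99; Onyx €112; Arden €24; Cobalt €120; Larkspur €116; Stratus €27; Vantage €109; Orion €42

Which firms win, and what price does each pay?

Cobalt, Larkspur, Onyx, Vantage; each pays €99

Sorting: 120 (Cobalt), 116 (Larkspur), 112 (Onyx), 109 (Vantage), 99 (Tessera), 42 (Orion), …
Winners (4 units): Cobalt, Larkspur, Onyx, Vantage.
Highest unsuccessful bid: €99 → clearing price.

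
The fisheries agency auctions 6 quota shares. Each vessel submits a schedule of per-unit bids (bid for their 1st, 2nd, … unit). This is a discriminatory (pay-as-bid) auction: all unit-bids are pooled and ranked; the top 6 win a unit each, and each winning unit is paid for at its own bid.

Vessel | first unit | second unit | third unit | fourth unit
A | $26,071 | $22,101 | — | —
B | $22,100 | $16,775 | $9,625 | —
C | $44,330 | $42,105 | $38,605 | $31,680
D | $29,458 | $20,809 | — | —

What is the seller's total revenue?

Total revenue: $212,249

Pooled unit-bids ranked (top 6): 44,330 (C-1), 42,105 (C-2), 38,605 (C-3), 31,680 (C-4), 29,458 (D-1), 26,071 (A-1)
Next rejected bid: $22,101 (not a price — pay-as-bid).
Each winning unit pays its own bid.
Revenue = 44,330 + 42,105 + 38,605 + 31,680 + 29,458 + 26,071 = $212,249.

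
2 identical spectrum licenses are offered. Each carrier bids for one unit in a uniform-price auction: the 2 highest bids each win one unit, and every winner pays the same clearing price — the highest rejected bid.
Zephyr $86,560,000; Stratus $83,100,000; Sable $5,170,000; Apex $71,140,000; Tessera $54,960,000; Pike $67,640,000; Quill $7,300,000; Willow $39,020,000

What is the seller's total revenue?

Total revenue: $142,280,000

Ordering the bids: 86,560,000 (Zephyr), 83,100,000 (Stratus), 71,140,000 (Apex), 67,640,000 (Pike), …
The 2 highest are Zephyr, Stratus.
Clearing price = highest rejected bid = $71,140,000.
Total revenue = 2 × $71,140,000 = $142,280,000.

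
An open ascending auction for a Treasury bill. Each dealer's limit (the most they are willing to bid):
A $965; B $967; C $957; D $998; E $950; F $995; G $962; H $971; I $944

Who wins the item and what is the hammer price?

D wins at $995

Sorting limits: 998 (D) > 995 (F) > 971 (H) > 967 (B) > 965 (A) > 962 (G) > …
F is the last rival to drop out, at $995; D remains and wins at that price.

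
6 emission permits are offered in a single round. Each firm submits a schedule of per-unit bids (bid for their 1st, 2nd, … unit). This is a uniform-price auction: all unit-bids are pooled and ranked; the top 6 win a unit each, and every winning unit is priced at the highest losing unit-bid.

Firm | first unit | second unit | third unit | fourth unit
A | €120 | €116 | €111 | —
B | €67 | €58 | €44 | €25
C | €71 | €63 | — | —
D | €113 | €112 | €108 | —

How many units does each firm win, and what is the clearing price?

Merging the schedules and taking the best 6: 120 (A-1), 116 (A-2), 113 (D-1), 112 (D-2), 111 (A-3), 108 (D-3)
The (k+1)-th unit-bid is €71.
Allocation: A 3, D 3.

A 3, D 3; clearing price €71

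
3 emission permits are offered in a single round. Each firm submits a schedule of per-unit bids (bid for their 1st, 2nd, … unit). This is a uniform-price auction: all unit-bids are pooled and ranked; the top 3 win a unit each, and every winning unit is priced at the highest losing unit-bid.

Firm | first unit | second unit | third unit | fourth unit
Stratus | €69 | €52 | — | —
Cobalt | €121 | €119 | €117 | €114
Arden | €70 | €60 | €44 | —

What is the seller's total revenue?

Pooled unit-bids ranked (top 3): 121 (Cobalt-1), 119 (Cobalt-2), 117 (Cobalt-3)
The (k+1)-th unit-bid is €114.
Allocation: Cobalt 3. Every unit priced at €114.
Revenue = 3 × 114 = €342.

Total revenue: €342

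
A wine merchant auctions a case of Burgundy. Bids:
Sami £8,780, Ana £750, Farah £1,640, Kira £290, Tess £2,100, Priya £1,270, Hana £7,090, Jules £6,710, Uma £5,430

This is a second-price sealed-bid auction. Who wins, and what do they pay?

Sami pays £7,090

Rule: the highest bidder wins and pays the second-highest bid.
Bids ranked: 8,780 (Sami) > 7,090 (Hana) > 6,710 (Jules) > 5,430 (Uma) > 2,100 (Tess) > 1,640 (Farah) > …
Sami is highest; pays the second-highest bid, £7,090.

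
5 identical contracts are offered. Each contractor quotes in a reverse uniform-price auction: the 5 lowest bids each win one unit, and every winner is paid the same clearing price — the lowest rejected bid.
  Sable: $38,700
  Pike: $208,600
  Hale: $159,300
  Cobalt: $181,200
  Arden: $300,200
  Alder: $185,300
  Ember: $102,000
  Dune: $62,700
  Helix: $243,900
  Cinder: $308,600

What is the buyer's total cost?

Bids ranked low→high: 38,700 (Sable), 62,700 (Dune), 102,000 (Ember), 159,300 (Hale), 181,200 (Cobalt), 185,300 (Alder), 208,600 (Pike), …
Lowest 5: Sable, Dune, Ember, Hale, Cobalt.
First losing bid is Alder's $185,300, which sets the uniform price.
Total cost = 5 × $185,300 = $926,500.

Total cost: $926,500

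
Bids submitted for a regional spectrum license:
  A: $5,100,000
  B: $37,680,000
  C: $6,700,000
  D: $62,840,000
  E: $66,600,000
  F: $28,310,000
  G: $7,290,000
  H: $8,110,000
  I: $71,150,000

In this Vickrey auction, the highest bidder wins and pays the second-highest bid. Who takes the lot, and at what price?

I pays $66,600,000

Sorting bids: 71,150,000 (I) > 66,600,000 (E) > 62,840,000 (D) > 37,680,000 (B) > 28,310,000 (F) > 8,110,000 (H) > …
Second-price: I pays E's bid of $66,600,000.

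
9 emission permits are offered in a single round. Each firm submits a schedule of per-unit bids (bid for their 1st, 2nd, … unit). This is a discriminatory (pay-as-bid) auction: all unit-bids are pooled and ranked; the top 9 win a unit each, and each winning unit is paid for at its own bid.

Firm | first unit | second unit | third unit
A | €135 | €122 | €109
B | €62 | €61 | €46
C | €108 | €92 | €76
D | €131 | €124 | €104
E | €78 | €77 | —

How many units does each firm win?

All unit-bids, highest first — top 9: 135 (A-1), 131 (D-1), 124 (D-2), 122 (A-2), 109 (A-3), 108 (C-1), 104 (D-3), 92 (C-2), 78 (E-1)
Next rejected bid: €77 (not a price — pay-as-bid).
Allocation: A 3, C 2, D 3, E 1.

A 3, C 2, D 3, E 1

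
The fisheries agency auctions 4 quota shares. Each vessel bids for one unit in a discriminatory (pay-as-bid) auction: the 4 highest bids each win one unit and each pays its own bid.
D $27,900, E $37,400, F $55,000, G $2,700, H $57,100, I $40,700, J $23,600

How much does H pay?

Sorting: 57,100 (H), 55,000 (F), 40,700 (I), 37,400 (E), 27,900 (D), 23,600 (J), …
Winners (4 units): H, F, I, E.
H wins → own bid $57,100.

H pays $57,100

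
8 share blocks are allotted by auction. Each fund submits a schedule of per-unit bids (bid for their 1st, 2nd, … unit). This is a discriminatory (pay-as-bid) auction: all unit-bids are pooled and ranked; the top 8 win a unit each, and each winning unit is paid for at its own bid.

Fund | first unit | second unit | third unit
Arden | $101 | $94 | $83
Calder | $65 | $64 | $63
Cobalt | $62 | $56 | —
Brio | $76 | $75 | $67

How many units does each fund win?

All unit-bids, highest first — top 8: 101 (Arden-1), 94 (Arden-2), 83 (Arden-3), 76 (Brio-1), 75 (Brio-2), 67 (Brio-3), 65 (Calder-1), 64 (Calder-2)
Next rejected bid: $63 (not a price — pay-as-bid).
Allocation: Arden 3, Brio 3, Calder 2.

Arden 3, Brio 3, Calder 2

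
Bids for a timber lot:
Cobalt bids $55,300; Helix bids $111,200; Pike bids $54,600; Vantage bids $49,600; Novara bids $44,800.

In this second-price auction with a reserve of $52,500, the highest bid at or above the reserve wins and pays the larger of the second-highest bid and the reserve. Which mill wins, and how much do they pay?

Helix pays $55,300

Sorting bids: 111,200 (Helix) > 55,300 (Cobalt) > 54,600 (Pike) > 49,600 (Vantage) > 44,800 (Novara)
Highest eligible bid: Helix at $111,200.
max(second-highest $55,300, reserve $52,500) = $55,300; the reserve does not bind.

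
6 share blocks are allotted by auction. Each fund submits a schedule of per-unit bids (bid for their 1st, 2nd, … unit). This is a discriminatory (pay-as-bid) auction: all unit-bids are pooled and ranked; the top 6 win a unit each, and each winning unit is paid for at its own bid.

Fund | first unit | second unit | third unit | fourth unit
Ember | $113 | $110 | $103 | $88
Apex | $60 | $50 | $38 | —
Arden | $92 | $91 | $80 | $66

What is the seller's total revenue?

Total revenue: $597

All unit-bids, highest first — top 6: 113 (Ember-1), 110 (Ember-2), 103 (Ember-3), 92 (Arden-1), 91 (Arden-2), 88 (Ember-4)
Next rejected bid: $80 (not a price — pay-as-bid).
Each winning unit pays its own bid.
Revenue = 113 + 110 + 103 + 92 + 91 + 88 = $597.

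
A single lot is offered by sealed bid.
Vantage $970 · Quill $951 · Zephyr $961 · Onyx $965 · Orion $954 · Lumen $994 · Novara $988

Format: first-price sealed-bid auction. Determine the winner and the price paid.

Bids ranked: 994 (Lumen) > 988 (Novara) > 970 (Vantage) > 965 (Onyx) > 961 (Zephyr) > 954 (Orion) > …
Lumen is highest → pays own bid, $994.

Lumen pays $994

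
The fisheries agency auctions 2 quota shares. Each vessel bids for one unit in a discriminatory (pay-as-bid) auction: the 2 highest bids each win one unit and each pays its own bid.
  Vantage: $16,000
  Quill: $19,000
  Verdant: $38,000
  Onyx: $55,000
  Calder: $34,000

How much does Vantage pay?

Ordering the bids: 55,000 (Onyx), 38,000 (Verdant), 34,000 (Calder), 19,000 (Quill), …
The 2 highest are Onyx, Verdant.
Vantage does not win → $0.

Vantage pays $0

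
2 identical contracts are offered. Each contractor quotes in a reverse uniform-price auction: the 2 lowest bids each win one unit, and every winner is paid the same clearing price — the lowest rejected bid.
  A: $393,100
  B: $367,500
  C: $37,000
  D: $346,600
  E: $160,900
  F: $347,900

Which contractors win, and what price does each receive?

Ordering the bids: 37,000 (C), 160,900 (E), 346,600 (D), 347,900 (F), …
Winners (2 units): C, E.
Lowest unsuccessful bid: $346,600 → clearing price.

C, E; each is paid $346,600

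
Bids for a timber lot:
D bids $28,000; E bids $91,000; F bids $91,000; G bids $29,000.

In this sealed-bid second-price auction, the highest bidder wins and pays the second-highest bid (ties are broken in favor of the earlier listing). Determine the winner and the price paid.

Rule: the highest bidder wins and pays the second-highest bid.
Bids in order: 91,000 (E) > 91,000 (F) > 29,000 (G) > 28,000 (D)
E and F tie at $91,000; tie-break gives it to E.
E is highest; pays the second-highest bid, $91,000.

E pays $91,000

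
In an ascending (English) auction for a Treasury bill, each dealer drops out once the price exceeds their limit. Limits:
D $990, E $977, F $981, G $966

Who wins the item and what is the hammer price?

D wins at $981

Ascending (English) auction: the price rises until one bidder remains; the winner pays the price at which the last rival dropped out.
Sorting limits: 990 (D) > 981 (F) > 977 (E) > 966 (G)
Bidding ends when F exits at $981; D takes it.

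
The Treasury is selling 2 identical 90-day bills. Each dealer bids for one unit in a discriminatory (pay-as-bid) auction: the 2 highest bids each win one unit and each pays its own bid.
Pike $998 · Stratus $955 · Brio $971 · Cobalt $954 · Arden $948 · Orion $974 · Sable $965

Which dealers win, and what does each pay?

Pike $998, Orion $974

Bids ranked high→low: 998 (Pike), 974 (Orion), 971 (Brio), 965 (Sable), …
Winners (2 units): Pike, Orion.
Each winner pays its own bid: Pike $998, Orion $974.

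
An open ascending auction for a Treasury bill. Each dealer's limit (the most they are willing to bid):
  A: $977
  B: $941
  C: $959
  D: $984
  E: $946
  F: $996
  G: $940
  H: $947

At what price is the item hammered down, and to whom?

F wins at $984

Rule: the price rises until one bidder remains; the winner pays the price at which the last rival dropped out.
Sorting limits: 996 (F) > 984 (D) > 977 (A) > 959 (C) > 947 (H) > 946 (E) > …
Once the price passes $984, only F is left; the hammer falls at D's limit of $984.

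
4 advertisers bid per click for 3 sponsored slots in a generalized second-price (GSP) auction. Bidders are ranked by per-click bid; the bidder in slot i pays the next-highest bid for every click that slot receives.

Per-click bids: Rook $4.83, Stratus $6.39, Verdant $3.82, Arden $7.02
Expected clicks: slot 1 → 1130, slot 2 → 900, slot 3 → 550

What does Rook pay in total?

Sorting advertisers: $7.02 (Arden) > $6.39 (Stratus) > $4.83 (Rook) > $3.82 (Verdant)
Rook holds slot 3 → pays next bid $3.82 × 550 clicks = $2101.00.

Rook pays $2101.00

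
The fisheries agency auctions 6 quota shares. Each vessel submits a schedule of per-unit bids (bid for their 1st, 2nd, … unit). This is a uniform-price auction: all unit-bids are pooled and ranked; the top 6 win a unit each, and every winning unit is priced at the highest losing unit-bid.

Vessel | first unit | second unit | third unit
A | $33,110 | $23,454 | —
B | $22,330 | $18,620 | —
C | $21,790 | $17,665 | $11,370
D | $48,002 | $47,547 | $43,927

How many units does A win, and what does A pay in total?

All unit-bids, highest first — top 6: 48,002 (D-1), 47,547 (D-2), 43,927 (D-3), 33,110 (A-1), 23,454 (A-2), 22,330 (B-1)
First bid not allocated: $21,790.
A wins 2 unit(s) at $21,790 each.

A: 2 units, pays $43,580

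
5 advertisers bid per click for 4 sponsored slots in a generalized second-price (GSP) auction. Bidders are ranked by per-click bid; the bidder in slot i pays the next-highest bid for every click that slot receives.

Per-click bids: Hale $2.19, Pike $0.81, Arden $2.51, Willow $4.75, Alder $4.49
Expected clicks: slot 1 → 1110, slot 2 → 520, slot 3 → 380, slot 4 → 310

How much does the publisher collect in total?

Per-click bids in order: $4.75 (Willow) > $4.49 (Alder) > $2.51 (Arden) > $2.19 (Hale) > $0.81 (Pike)
Slot 1: Willow pays $4.49 × 1110 = $4983.90
Slot 2: Alder pays $2.51 × 520 = $1305.20
Slot 3: Arden pays $2.19 × 380 = $832.20
Slot 4: Hale pays $0.81 × 310 = $251.10
Total = $7372.40

Total revenue: $7372.40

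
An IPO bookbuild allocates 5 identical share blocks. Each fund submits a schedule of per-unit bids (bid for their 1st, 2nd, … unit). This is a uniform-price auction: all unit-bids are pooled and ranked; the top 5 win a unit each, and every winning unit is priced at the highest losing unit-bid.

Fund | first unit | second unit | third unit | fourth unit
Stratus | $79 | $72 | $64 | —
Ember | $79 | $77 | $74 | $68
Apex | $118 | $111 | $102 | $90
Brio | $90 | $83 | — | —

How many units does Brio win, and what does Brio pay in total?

Pooled unit-bids ranked (top 5): 118 (Apex-1), 111 (Apex-2), 102 (Apex-3), 90 (Apex-4), 90 (Brio-1)
The (k+1)-th unit-bid is $83.
Brio wins 1 unit(s) at $83 each.

Brio: 1 unit, pays $83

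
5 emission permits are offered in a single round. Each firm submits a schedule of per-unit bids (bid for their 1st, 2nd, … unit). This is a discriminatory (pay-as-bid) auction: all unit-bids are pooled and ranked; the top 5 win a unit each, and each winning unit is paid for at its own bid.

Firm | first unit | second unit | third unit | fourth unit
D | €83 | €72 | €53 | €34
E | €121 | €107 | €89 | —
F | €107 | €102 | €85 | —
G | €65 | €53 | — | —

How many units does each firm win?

E 3, F 2

Merging the schedules and taking the best 5: 121 (E-1), 107 (E-2), 107 (F-1), 102 (F-2), 89 (E-3)
Next rejected bid: €85 (not a price — pay-as-bid).
Allocation: E 3, F 2.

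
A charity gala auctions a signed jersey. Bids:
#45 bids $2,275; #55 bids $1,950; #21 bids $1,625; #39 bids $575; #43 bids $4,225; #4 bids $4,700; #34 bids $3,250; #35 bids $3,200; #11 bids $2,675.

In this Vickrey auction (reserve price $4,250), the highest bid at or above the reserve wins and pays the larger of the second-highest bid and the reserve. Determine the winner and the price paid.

Rule: the highest bid at or above the reserve wins and pays the larger of the second-highest bid and the reserve.
Bids ranked: 4,700 (#4) > 4,225 (#43) > 3,250 (#34) > 3,200 (#35) > 2,675 (#11) > 2,275 (#45) > …
#4 has the top bid at or above the reserve ($4,700).
Second-highest bid $4,225 is below the reserve $4,250, so the reserve binds → payment $4,250.

#4 pays $4,250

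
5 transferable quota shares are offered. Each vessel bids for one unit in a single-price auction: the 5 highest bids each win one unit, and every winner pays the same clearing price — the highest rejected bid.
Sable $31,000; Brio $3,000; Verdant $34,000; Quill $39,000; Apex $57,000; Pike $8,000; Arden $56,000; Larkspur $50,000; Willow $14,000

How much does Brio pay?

Brio pays $0

Ordering the bids: 57,000 (Apex), 56,000 (Arden), 50,000 (Larkspur), 39,000 (Quill), 34,000 (Verdant), 31,000 (Sable), 14,000 (Willow), …
Winners (5 units): Apex, Arden, Larkspur, Quill, Verdant.
Clearing price = highest rejected bid = $31,000.
Brio does not win → pays $0.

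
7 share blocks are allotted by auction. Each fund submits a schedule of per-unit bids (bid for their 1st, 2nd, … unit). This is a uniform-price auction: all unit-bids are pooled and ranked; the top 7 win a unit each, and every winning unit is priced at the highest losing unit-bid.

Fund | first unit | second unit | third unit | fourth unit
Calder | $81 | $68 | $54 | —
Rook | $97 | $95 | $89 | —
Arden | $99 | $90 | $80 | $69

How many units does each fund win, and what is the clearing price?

Merging the schedules and taking the best 7: 99 (Arden-1), 97 (Rook-1), 95 (Rook-2), 90 (Arden-2), 89 (Rook-3), 81 (Calder-1), 80 (Arden-3)
The (k+1)-th unit-bid is $69.
Allocation: Arden 3, Calder 1, Rook 3.

Arden 3, Calder 1, Rook 3; clearing price $69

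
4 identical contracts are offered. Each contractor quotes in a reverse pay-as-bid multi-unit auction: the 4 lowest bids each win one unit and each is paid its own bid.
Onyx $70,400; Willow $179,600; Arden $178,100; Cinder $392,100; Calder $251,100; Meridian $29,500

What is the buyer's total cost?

Total cost: $457,600

Ordering the bids: 29,500 (Meridian), 70,400 (Onyx), 178,100 (Arden), 179,600 (Willow), 251,100 (Calder), 392,100 (Cinder)
The 4 lowest are Meridian, Onyx, Arden, Willow.
Total cost = 29,500 + 70,400 + 178,100 + 179,600 = $457,600.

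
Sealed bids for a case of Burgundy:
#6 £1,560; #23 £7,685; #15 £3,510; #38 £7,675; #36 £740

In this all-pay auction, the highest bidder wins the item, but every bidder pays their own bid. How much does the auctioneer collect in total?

Sorting bids: 7,685 (#23) > 7,675 (#38) > 3,510 (#15) > 1,560 (#6) > 740 (#36)
Every bidder forfeits their bid regardless of winning.
Revenue = 1,560 + 7,685 + 3,510 + 7,675 + 740 = £21,170.

Total revenue: £21,170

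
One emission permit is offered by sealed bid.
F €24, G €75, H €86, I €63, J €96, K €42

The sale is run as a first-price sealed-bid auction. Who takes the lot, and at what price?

Sorting bids: 96 (J) > 86 (H) > 75 (G) > 63 (I) > 42 (K) > 24 (F)
J is highest → pays own bid, €96.

J pays €96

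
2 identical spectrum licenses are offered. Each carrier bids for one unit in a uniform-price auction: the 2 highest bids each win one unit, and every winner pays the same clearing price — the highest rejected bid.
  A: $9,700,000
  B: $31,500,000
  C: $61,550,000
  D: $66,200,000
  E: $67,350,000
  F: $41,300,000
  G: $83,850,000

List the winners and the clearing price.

G, E; each pays $66,200,000

Sorting: 83,850,000 (G), 67,350,000 (E), 66,200,000 (D), 61,550,000 (C), …
Winners (2 units): G, E.
Highest unsuccessful bid: $66,200,000 → clearing price.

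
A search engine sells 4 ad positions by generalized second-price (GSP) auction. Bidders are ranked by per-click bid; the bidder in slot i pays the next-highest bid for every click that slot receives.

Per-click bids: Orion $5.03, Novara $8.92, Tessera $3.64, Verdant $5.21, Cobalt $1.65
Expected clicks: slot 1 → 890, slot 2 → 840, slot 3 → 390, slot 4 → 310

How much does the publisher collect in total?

Per-click bids in order: $8.92 (Novara) > $5.21 (Verdant) > $5.03 (Orion) > $3.64 (Tessera) > $1.65 (Cobalt)
Slot 1: Novara pays $5.21 × 890 = $4636.90
Slot 2: Verdant pays $5.03 × 840 = $4225.20
Slot 3: Orion pays $3.64 × 390 = $1419.60
Slot 4: Tessera pays $1.65 × 310 = $511.50
Total = $10793.20

Total revenue: $10793.20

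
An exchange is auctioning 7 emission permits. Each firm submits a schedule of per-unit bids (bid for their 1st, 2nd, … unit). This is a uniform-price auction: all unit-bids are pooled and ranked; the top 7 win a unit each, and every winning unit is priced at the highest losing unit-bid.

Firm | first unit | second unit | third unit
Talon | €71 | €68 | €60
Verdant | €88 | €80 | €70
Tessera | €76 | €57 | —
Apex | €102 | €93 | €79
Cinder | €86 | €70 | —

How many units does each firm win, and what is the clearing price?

Apex 3, Cinder 1, Tessera 1, Verdant 2; clearing price €71

Merging the schedules and taking the best 7: 102 (Apex-1), 93 (Apex-2), 88 (Verdant-1), 86 (Cinder-1), 80 (Verdant-2), 79 (Apex-3), 76 (Tessera-1)
Highest rejected unit-bid = €71.
Allocation: Apex 3, Cinder 1, Tessera 1, Verdant 2.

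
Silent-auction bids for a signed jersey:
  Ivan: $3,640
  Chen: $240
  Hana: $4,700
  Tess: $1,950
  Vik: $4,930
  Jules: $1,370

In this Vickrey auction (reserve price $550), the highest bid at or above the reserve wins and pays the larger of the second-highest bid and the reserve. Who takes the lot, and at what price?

Vik pays $4,700

Bids in order: 4,930 (Vik) > 4,700 (Hana) > 3,640 (Ivan) > 1,950 (Tess) > 1,370 (Jules) > 240 (Chen)
Vik has the top bid at or above the reserve ($4,930).
Second-highest bid $4,700 exceeds the reserve $550 → payment $4,700.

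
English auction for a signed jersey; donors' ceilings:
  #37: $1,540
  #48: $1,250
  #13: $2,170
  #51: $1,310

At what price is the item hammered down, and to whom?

#13 wins at $1,540

Rule: the price rises until one bidder remains; the winner pays the price at which the last rival dropped out.
Limits ranked: 2,170 (#13) > 1,540 (#37) > 1,310 (#51) > 1,250 (#48)
Once the price passes $1,540, only #13 is left; the hammer falls at #37's limit of $1,540.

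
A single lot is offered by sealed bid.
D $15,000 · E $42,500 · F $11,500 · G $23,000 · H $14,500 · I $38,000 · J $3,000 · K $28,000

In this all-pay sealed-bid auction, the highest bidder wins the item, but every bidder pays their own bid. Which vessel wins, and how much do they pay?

Bids in order: 42,500 (E) > 38,000 (I) > 28,000 (K) > 23,000 (G) > 15,000 (D) > 14,500 (H) > …
E is highest and takes the item; every bidder forfeits their bid.

E pays $42,500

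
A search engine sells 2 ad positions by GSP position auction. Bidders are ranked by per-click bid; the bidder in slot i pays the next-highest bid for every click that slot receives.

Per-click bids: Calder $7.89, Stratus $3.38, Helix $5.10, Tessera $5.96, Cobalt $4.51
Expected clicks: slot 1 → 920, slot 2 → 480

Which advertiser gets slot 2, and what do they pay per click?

Tessera; $5.10 per click

Ranked by bid: $7.89 (Calder) > $5.96 (Tessera) > $5.10 (Helix) > …
Slot 2 goes to the second-ranked bidder, Tessera, who pays the next bid down: $5.10/click.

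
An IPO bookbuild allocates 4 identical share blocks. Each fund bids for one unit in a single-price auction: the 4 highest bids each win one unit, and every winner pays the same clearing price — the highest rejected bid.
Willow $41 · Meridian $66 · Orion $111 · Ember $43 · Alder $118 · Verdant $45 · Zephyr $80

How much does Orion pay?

Sorting: 118 (Alder), 111 (Orion), 80 (Zephyr), 66 (Meridian), 45 (Verdant), 43 (Ember), …
Winners (4 units): Alder, Orion, Zephyr, Meridian.
First losing bid is Verdant's $45, which sets the uniform price.
Orion wins → pays $45.

Orion pays $45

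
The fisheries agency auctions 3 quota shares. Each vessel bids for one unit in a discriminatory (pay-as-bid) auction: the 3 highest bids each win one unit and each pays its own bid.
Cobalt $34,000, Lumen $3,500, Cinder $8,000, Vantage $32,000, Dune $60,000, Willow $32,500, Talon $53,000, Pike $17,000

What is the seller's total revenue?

Total revenue: $147,000

Bids ranked high→low: 60,000 (Dune), 53,000 (Talon), 34,000 (Cobalt), 32,500 (Willow), 32,000 (Vantage), …
The 3 highest are Dune, Talon, Cobalt.
Total revenue = 60,000 + 53,000 + 34,000 = $147,000.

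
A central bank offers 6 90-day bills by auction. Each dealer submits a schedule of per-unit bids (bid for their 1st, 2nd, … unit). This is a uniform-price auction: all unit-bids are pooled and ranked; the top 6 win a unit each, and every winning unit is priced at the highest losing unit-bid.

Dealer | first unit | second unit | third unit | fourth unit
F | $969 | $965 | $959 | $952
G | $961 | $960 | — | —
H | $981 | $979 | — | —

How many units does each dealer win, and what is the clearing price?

Merging the schedules and taking the best 6: 981 (H-1), 979 (H-2), 969 (F-1), 965 (F-2), 961 (G-1), 960 (G-2)
The (k+1)-th unit-bid is $959.
Allocation: F 2, G 2, H 2.

F 2, G 2, H 2; clearing price $959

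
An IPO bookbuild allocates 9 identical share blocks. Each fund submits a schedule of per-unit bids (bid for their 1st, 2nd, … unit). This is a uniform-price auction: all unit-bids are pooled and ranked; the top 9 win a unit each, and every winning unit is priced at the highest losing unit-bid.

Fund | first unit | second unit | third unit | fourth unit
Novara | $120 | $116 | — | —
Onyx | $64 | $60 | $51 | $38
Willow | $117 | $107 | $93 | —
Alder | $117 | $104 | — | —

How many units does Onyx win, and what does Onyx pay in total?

Onyx: 2 units, pays $102

Merging the schedules and taking the best 9: 120 (Novara-1), 117 (Willow-1), 117 (Alder-1), 116 (Novara-2), 107 (Willow-2), 104 (Alder-2), 93 (Willow-3), 64 (Onyx-1), 60 (Onyx-2)
Highest rejected unit-bid = $51.
Onyx wins 2 unit(s) at $51 each.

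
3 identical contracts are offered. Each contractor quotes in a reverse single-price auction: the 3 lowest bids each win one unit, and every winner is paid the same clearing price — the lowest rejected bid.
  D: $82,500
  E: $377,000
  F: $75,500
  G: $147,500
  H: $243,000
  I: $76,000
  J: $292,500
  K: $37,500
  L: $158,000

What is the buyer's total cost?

Bids ranked low→high: 37,500 (K), 75,500 (F), 76,000 (I), 82,500 (D), 147,500 (G), …
Lowest 3: K, F, I.
Clearing price = lowest rejected bid = $82,500.
Total cost = 3 × $82,500 = $247,500.

Total cost: $247,500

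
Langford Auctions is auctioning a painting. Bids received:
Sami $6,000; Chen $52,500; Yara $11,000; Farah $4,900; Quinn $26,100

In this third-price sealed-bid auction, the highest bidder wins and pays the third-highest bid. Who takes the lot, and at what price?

Rule: the highest bidder wins and pays the third-highest bid.
Bids ranked: 52,500 (Chen) > 26,100 (Quinn) > 11,000 (Yara) > 6,000 (Sami) > 4,900 (Farah)
Chen wins; payment is bid #3 in the ranking = $11,000.

Chen pays $11,000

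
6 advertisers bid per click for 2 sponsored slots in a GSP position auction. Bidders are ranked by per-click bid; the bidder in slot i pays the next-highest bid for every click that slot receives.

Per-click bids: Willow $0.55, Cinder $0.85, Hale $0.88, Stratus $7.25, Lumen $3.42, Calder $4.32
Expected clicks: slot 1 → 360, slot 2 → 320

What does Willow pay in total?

Willow pays $0.00

Ranked by bid: $7.25 (Stratus) > $4.32 (Calder) > $3.42 (Lumen) > …
Willow ranks below slot 2 → no slot, pays nothing.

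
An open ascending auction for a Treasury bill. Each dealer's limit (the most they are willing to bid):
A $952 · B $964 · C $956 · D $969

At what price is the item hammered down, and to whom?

D wins at $964

Limits ranked: 969 (D) > 964 (B) > 956 (C) > 952 (A)
B is the last rival to drop out, at $964; D remains and wins at that price.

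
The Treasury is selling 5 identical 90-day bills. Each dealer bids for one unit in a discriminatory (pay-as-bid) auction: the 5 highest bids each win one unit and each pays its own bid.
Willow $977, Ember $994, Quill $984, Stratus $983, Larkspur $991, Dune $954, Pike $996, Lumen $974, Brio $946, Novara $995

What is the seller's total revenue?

Total revenue: $4,960

Bids ranked high→low: 996 (Pike), 995 (Novara), 994 (Ember), 991 (Larkspur), 984 (Quill), 983 (Stratus), 977 (Willow), …
The 5 highest are Pike, Novara, Ember, Larkspur, Quill.
Total revenue = 996 + 995 + 994 + 991 + 984 = $4,960.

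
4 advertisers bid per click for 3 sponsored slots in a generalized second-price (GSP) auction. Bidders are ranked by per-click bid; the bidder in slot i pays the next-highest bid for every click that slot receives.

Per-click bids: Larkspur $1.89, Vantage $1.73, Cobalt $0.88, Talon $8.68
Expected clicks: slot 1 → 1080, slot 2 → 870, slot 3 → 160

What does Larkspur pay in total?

Per-click bids in order: $8.68 (Talon) > $1.89 (Larkspur) > $1.73 (Vantage) > $0.88 (Cobalt)
Larkspur holds slot 2 → pays next bid $1.73 × 870 clicks = $1505.10.

Larkspur pays $1505.10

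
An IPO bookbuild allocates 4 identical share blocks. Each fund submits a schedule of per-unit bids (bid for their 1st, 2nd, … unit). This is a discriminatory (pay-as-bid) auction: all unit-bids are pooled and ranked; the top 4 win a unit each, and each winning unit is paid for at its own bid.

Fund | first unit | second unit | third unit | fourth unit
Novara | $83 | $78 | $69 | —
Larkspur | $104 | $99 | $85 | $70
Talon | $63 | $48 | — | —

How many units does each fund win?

Pooled unit-bids ranked (top 4): 104 (Larkspur-1), 99 (Larkspur-2), 85 (Larkspur-3), 83 (Novara-1)
Next rejected bid: $78 (not a price — pay-as-bid).
Allocation: Larkspur 3, Novara 1.

Larkspur 3, Novara 1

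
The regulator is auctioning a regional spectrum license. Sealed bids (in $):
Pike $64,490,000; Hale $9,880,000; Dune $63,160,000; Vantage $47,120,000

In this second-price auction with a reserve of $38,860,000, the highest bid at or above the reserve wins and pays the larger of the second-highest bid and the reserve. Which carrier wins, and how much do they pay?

Pike pays $63,160,000

Rule: the highest bid at or above the reserve wins and pays the larger of the second-highest bid and the reserve.
Sorting bids: 64,490,000 (Pike) > 63,160,000 (Dune) > 47,120,000 (Vantage) > 9,880,000 (Hale)
Pike has the top bid at or above the reserve ($64,490,000).
Second-highest bid $63,160,000 exceeds the reserve $38,860,000 → payment $63,160,000.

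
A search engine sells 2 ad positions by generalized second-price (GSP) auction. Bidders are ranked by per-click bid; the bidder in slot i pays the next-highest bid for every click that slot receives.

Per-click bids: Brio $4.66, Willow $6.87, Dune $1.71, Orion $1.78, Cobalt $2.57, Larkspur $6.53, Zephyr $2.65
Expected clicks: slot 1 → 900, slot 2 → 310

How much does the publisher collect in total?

Total revenue: $7321.60

Per-click bids in order: $6.87 (Willow) > $6.53 (Larkspur) > $4.66 (Brio) > …
Slot 1: Willow pays $6.53 × 900 = $5877.00
Slot 2: Larkspur pays $4.66 × 310 = $1444.60
Total = $7321.60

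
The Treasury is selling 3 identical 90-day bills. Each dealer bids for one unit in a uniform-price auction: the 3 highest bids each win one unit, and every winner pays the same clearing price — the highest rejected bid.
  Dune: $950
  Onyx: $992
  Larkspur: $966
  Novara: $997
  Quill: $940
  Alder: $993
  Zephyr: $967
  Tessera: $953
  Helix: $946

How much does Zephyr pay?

Ordering the bids: 997 (Novara), 993 (Alder), 992 (Onyx), 967 (Zephyr), 966 (Larkspur), …
The 3 highest are Novara, Alder, Onyx.
Highest unsuccessful bid: $967 → clearing price.
Zephyr does not win → pays $0.

Zephyr pays $0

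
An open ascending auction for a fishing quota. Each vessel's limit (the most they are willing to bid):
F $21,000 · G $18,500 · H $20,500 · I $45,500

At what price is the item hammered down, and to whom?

Limits in order: 45,500 (I) > 21,000 (F) > 20,500 (H) > 18,500 (G)
F is the last rival to drop out, at $21,000; I remains and wins at that price.

I wins at $21,000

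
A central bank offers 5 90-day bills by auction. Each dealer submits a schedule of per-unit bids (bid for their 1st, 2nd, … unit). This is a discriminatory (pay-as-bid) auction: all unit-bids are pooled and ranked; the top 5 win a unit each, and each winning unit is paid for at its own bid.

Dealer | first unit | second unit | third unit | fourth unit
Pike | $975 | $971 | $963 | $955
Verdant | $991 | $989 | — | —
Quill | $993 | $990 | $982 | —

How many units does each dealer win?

Merging the schedules and taking the best 5: 993 (Quill-1), 991 (Verdant-1), 990 (Quill-2), 989 (Verdant-2), 982 (Quill-3)
Next rejected bid: $975 (not a price — pay-as-bid).
Allocation: Quill 3, Verdant 2.

Quill 3, Verdant 2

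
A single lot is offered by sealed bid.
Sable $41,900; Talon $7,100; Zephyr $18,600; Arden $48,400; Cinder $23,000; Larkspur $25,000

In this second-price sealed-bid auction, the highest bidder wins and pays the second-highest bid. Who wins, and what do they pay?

Second-price sealed-bid auction: the highest bidder wins and pays the second-highest bid.
Bids ranked: 48,400 (Arden) > 41,900 (Sable) > 25,000 (Larkspur) > 23,000 (Cinder) > 18,600 (Zephyr) > 7,100 (Talon)
Second-price: Arden pays Sable's bid of $41,900.

Arden pays $41,900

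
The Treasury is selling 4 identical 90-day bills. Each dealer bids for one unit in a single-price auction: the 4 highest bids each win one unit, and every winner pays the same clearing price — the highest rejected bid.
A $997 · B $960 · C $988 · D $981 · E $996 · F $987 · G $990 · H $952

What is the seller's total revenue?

Bids ranked high→low: 997 (A), 996 (E), 990 (G), 988 (C), 987 (F), 981 (D), …
Winners (4 units): A, E, G, C.
First losing bid is F's $987, which sets the uniform price.
Total revenue = 4 × $987 = $3,948.

Total revenue: $3,948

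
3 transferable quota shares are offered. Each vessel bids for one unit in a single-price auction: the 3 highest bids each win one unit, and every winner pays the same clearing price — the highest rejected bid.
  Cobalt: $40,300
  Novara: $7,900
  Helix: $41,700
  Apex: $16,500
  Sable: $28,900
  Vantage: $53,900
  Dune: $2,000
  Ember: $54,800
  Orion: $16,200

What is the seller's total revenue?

Ordering the bids: 54,800 (Ember), 53,900 (Vantage), 41,700 (Helix), 40,300 (Cobalt), 28,900 (Sable), …
Top 3: Ember, Vantage, Helix.
First losing bid is Cobalt's $40,300, which sets the uniform price.
Total revenue = 3 × $40,300 = $120,900.

Total revenue: $120,900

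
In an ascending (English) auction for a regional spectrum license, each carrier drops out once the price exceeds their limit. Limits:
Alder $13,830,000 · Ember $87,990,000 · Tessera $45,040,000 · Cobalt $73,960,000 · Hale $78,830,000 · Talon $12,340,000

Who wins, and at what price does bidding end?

Ember wins at $78,830,000

Ascending (English) auction: the price rises until one bidder remains; the winner pays the price at which the last rival dropped out.
Sorting limits: 87,990,000 (Ember) > 78,830,000 (Hale) > 73,960,000 (Cobalt) > 45,040,000 (Tessera) > 13,830,000 (Alder) > 12,340,000 (Talon)
Once the price passes $78,830,000, only Ember is left; the hammer falls at Hale's limit of $78,830,000.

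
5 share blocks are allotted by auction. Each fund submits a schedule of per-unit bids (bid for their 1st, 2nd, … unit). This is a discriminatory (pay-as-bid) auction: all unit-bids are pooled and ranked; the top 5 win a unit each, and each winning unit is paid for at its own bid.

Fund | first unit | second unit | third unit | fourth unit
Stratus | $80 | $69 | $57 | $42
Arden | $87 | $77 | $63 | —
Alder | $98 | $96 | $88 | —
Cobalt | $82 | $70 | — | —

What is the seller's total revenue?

Total revenue: $451

Merging the schedules and taking the best 5: 98 (Alder-1), 96 (Alder-2), 88 (Alder-3), 87 (Arden-1), 82 (Cobalt-1)
Next rejected bid: $80 (not a price — pay-as-bid).
Each winning unit pays its own bid.
Revenue = 98 + 96 + 88 + 87 + 82 = $451.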